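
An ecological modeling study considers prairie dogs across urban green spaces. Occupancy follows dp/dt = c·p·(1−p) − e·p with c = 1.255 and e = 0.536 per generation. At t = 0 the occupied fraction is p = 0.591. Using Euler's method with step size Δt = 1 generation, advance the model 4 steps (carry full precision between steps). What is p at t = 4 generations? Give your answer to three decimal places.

Update rule: p ← p + [c·p·(1−p) − e·p]·Δt with Δt = 1.
step 1: Δp = -0.01342, p = 0.57758
step 2: Δp = -0.00339, p = 0.57419
step 3: Δp = -0.00093, p = 0.57327
step 4: Δp = -0.00026, p = 0.57301

0.573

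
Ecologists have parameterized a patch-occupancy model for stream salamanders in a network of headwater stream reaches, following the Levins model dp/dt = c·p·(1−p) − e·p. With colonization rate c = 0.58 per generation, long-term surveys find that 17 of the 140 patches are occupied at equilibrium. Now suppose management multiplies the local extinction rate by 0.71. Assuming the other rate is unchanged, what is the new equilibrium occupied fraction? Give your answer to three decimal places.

0.376

Observed p* = 17/140 = 0.12143.
Balance c(1−p*) = e gives e = 0.58×(1 − 0.12143) = 0.50957.
New p* = 1 − e/c = 1 − 0.36179/0.58000 = 0.37622.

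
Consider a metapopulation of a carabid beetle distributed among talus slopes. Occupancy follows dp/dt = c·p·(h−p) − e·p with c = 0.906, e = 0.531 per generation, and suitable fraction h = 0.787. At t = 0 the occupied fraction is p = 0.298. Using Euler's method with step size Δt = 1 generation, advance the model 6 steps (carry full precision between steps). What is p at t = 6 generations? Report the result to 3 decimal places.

Update rule: p ← p + [c·p·(h−p) − e·p]·Δt with Δt = 1.
step 1: Δp = -0.02621, p = 0.27179
step 2: Δp = -0.01745, p = 0.25433
step 3: Δp = -0.01231, p = 0.24202
step 4: Δp = -0.00902, p = 0.23301
step 5: Δp = -0.00678, p = 0.22623
step 6: Δp = -0.00519, p = 0.22104

0.221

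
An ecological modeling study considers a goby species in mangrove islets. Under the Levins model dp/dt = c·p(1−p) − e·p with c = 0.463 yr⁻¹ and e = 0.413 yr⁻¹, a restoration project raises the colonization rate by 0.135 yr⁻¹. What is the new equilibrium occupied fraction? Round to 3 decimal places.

0.309

Before: p* = 1 − 0.413/0.463 = 0.1080.
After the change, c = 0.598, e = 0.413, so p* = 1 − 0.413/0.598 = 0.3094.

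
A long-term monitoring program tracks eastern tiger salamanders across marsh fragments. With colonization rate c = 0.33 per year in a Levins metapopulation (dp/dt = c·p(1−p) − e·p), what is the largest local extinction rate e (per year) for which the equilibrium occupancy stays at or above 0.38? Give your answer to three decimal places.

1 − e/c ≥ 0.38 ⇒ e ≤ c(1 − 0.38) = 0.33 × 0.6200.
e_max = 0.2046.

0.205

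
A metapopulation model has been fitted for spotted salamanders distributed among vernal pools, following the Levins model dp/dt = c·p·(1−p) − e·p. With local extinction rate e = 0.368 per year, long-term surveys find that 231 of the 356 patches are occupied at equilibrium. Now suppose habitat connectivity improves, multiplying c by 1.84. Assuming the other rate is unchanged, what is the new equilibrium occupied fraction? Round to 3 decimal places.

0.809

Observed p* = 231/356 = 0.64888.
Balance c(1−p*) = e gives c = e/(1 − 0.64888) = 0.368/0.35112 = 1.04807.
New p* = 1 − e/c = 1 − 0.36800/1.92845 = 0.80917.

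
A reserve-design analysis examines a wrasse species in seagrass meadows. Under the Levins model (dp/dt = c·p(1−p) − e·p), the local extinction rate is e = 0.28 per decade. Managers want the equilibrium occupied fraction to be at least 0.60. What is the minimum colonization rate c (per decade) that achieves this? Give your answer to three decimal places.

0.700

p* = 1 − e/c ≥ 0.60 requires e/c ≤ 0.4000, i.e. c ≥ e/0.4000.
c_min = 0.28/0.4000 = 0.7000.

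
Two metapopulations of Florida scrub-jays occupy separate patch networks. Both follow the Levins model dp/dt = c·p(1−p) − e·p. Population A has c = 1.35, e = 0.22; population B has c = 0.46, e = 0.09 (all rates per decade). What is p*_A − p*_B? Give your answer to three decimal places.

A: p*_A = 1 − 0.22/1.35 = 0.8370.
B: p*_B = 1 − 0.09/0.46 = 0.8043.
p*_A − p*_B = 0.8370 − 0.8043 = 0.0327.

0.033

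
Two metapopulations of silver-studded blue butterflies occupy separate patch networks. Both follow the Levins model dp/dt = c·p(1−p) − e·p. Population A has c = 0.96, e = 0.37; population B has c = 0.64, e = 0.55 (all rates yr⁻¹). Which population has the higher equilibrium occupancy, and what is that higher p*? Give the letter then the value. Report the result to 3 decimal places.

A: p*_A = 1 − 0.37/0.96 = 0.6146.
B: p*_B = 1 − 0.55/0.64 = 0.1406.
A is higher at 0.6146.

A, 0.615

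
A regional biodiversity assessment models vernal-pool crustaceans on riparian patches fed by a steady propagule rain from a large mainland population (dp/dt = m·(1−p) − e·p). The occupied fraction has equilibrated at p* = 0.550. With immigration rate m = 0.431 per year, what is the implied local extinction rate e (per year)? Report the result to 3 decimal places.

At equilibrium m(1−p*) = e·p*, so e = m(1−p*)/p*.
e = 0.431 × 0.4500 / 0.550 = 0.3526.

0.353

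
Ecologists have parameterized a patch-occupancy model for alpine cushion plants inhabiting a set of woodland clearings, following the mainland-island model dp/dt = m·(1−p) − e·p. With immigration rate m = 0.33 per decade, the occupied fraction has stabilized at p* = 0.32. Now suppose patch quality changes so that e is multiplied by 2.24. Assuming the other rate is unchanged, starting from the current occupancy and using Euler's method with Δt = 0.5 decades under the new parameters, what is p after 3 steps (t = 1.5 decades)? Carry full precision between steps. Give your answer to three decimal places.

Balance m(1−p*) = e·p* gives e = m(1−p*)/p* = 0.33×0.68000/0.32000 = 0.70125.
Starting from p₀ = 0.32000; update p ← p + (dp/dt)·Δt with the new parameters.
p: 0.32000 → 0.18087  (Δp = -0.13913)
p: 0.18087 → 0.17397  (Δp = -0.00690)
p: 0.17397 → 0.17363  (Δp = -0.00034)

0.174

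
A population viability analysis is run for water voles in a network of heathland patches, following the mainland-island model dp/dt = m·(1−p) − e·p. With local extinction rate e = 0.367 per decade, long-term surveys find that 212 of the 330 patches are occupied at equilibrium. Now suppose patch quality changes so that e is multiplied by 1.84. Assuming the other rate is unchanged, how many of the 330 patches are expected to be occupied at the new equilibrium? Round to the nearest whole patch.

163

Observed p* = 212/330 = 0.64242.
Balance m(1−p*) = e·p* gives m = e·p*/(1−p*) = 0.367×0.64242/0.35758 = 0.65934.
New p* = m/(m+e) = 0.65934/(0.65934+0.67528) = 0.49403.
Expected occupied = 330 × 0.49403 = 163.03 ≈ 163.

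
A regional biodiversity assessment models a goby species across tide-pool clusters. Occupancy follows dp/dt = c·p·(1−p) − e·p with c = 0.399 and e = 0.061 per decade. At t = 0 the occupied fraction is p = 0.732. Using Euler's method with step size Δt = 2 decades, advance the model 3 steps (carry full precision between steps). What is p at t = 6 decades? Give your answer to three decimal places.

Update rule: p ← p + [c·p·(1−p) − e·p]·Δt with Δt = 2.
step 1: Δp = +0.06724, p = 0.79924
step 2: Δp = +0.03053, p = 0.82978
step 3: Δp = +0.01148, p = 0.84126

0.841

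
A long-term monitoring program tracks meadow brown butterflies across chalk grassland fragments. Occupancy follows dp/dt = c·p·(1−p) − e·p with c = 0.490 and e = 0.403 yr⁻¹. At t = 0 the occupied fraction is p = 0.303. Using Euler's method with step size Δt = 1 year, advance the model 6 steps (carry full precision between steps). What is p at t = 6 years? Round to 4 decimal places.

0.2317

Update rule: p ← p + [c·p·(1−p) − e·p]·Δt with Δt = 1.
t = 1: p = 0.30300 + (-0.01863) = 0.28437
t = 2: p = 0.28437 + (-0.01489) = 0.26949
t = 3: p = 0.26949 + (-0.01214) = 0.25735
t = 4: p = 0.25735 + (-0.01006) = 0.24729
t = 5: p = 0.24729 + (-0.00845) = 0.23884
t = 6: p = 0.23884 + (-0.00717) = 0.23166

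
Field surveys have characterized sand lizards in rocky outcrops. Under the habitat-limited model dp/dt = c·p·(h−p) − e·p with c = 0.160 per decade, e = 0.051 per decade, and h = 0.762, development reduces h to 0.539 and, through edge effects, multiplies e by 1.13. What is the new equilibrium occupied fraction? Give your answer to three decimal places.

0.179

Before: p* = h − e/c = 0.762 − 0.051/0.160 = 0.762 − 0.3187 = 0.4433.
After: c = 0.16, e = 0.05763, h = 0.539; p* = 0.539 − 0.05763/0.16 = 0.1788.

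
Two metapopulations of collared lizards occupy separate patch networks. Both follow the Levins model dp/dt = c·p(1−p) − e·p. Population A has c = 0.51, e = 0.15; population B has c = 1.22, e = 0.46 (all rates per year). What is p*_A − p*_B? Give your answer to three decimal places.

0.083

A: p*_A = 1 − 0.15/0.51 = 0.7059.
B: p*_B = 1 − 0.46/1.22 = 0.6230.
p*_A − p*_B = 0.7059 − 0.6230 = 0.0829.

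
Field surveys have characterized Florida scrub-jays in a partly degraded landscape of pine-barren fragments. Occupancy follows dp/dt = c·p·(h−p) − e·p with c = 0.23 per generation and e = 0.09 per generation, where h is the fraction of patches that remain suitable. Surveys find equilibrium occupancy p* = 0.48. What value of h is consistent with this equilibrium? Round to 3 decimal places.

At equilibrium c(h−p*) = e, so h = p* + e/c.
h = 0.48 + 0.09/0.23 = 0.48 + 0.3913 = 0.8713.

0.871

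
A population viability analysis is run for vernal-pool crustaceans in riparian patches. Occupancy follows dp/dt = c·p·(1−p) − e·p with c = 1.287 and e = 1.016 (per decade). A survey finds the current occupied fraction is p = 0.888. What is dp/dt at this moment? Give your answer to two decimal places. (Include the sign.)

-0.77

Colonization term: c·p·(1−p) = 1.287×0.888×0.1120 = 0.12800.
Extinction term: e·p = 0.90221.
dp/dt = 0.12800 − 0.90221 = -0.77421.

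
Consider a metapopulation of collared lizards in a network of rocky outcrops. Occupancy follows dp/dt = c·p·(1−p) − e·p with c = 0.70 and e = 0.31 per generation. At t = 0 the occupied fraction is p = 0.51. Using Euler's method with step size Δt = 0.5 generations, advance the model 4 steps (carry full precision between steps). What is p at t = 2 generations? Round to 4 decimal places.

Update rule: p ← p + [c·p·(1−p) − e·p]·Δt with Δt = 0.5.
p: 0.51000 → 0.51842  (Δp = +0.00842)
p: 0.51842 → 0.52544  (Δp = +0.00703)
p: 0.52544 → 0.53127  (Δp = +0.00583)
p: 0.53127 → 0.53608  (Δp = +0.00481)

0.5361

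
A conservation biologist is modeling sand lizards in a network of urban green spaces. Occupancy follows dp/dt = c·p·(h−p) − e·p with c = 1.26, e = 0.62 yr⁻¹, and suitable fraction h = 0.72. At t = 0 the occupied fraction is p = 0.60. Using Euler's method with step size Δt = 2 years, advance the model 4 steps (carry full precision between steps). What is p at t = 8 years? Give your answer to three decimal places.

0.109

Update rule: p ← p + [c·p·(h−p) − e·p]·Δt with Δt = 2.
  1  |  dp/dt·Δt = -0.562560  |  p_1 = 0.037440
  2  |  dp/dt·Δt = +0.017973  |  p_2 = 0.055413
  3  |  dp/dt·Δt = +0.024091  |  p_3 = 0.079504
  4  |  dp/dt·Δt = +0.029739  |  p_4 = 0.109243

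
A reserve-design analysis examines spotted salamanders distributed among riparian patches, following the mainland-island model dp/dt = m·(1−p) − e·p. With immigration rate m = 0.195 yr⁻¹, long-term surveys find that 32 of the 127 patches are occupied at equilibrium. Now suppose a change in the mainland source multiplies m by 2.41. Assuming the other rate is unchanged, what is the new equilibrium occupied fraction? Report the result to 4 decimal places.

Observed p* = 32/127 = 0.25197.
Balance m(1−p*) = e·p* gives e = m(1−p*)/p* = 0.195×0.74803/0.25197 = 0.57890.
New p* = m/(m+e) = 0.46995/(0.46995+0.57890) = 0.44806.

0.4481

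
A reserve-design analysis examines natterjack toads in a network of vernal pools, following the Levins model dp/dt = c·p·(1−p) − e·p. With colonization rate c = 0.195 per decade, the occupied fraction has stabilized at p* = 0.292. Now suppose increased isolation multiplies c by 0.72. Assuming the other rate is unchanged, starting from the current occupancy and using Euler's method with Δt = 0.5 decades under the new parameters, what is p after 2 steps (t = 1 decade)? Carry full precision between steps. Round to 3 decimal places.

Balance c(1−p*) = e gives e = 0.195×(1 − 0.29200) = 0.13806.
Starting from p₀ = 0.29200; update p ← p + (dp/dt)·Δt with the new parameters.
p: 0.29200 → 0.28636  (Δp = -0.00564)
p: 0.28636 → 0.28093  (Δp = -0.00542)

0.281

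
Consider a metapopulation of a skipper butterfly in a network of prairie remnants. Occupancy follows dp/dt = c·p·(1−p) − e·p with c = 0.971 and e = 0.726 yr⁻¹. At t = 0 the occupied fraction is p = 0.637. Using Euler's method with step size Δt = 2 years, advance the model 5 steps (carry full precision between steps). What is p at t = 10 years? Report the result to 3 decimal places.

0.239

Update rule: p ← p + [c·p·(1−p) − e·p]·Δt with Δt = 2.
p: 0.63700 → 0.16113  (Δp = -0.47587)
p: 0.16113 → 0.18966  (Δp = +0.02853)
p: 0.18966 → 0.21274  (Δp = +0.02308)
p: 0.21274 → 0.22909  (Δp = +0.01635)
p: 0.22909 → 0.23942  (Δp = +0.01033)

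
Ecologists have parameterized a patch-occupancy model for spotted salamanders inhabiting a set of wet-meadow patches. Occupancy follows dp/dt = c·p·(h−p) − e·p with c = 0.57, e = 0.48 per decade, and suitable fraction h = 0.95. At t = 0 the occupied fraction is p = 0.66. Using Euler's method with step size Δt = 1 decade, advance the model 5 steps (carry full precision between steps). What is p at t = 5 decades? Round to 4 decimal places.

0.2486

Update rule: p ← p + [c·p·(h−p) − e·p]·Δt with Δt = 1.
t = 1: p = 0.66000 + (-0.20770) = 0.45230
t = 2: p = 0.45230 + (-0.08879) = 0.36351
t = 3: p = 0.36351 + (-0.05296) = 0.31054
t = 4: p = 0.31054 + (-0.03587) = 0.27467
t = 5: p = 0.27467 + (-0.02611) = 0.24856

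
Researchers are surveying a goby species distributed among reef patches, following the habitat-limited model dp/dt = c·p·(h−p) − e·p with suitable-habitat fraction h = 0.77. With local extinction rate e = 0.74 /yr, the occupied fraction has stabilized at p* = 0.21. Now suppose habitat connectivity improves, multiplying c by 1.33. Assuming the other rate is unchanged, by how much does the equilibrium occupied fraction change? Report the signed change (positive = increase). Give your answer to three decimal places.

0.139

Balance c(h−p*) = e gives c = e/(0.77 − 0.21000) = 0.74/0.56000 = 1.32143.
New p* = 0.77 − e/c = 0.77 − 0.74000/1.75750 = 0.34895.
Δp* = 0.34895 − 0.21000 = +0.13895.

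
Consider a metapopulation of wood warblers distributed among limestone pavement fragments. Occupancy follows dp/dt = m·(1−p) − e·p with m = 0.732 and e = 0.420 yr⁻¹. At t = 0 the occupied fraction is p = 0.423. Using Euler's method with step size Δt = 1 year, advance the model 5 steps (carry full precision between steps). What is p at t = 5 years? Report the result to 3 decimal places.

Update rule: p ← p + [m·(1−p) − e·p]·Δt with Δt = 1.
t = 1: p = 0.42300 + (+0.24470) = 0.66770
t = 2: p = 0.66770 + (-0.03720) = 0.63051
t = 3: p = 0.63051 + (+0.00565) = 0.63616
t = 4: p = 0.63616 + (-0.00086) = 0.63530
t = 5: p = 0.63530 + (+0.00013) = 0.63543

0.635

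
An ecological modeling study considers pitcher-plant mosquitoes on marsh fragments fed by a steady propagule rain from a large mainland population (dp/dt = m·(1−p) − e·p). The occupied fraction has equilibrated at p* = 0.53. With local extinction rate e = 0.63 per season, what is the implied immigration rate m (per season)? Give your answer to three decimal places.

0.710

At equilibrium m(1−p*) = e·p*, so m = e·p*/(1−p*).
m = 0.63 × 0.53 / 0.4700 = 0.3339/0.4700 = 0.7104.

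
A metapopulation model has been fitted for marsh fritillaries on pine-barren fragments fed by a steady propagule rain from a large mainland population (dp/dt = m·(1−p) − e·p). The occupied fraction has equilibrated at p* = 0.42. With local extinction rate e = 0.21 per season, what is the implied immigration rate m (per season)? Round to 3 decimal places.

At equilibrium m(1−p*) = e·p*, so m = e·p*/(1−p*).
m = 0.21 × 0.42 / 0.5800 = 0.0882/0.5800 = 0.1521.

0.152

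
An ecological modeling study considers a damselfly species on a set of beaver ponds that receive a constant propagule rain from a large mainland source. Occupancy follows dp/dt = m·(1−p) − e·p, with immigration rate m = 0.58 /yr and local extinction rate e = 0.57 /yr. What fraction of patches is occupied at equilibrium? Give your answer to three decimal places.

0.504

At equilibrium the propagule rain into empty patches balances local extinction: m(1−p*) = e·p*.
p* = m/(m+e) = 0.58/(0.58+0.57) = 0.58/1.1500 = 0.5043.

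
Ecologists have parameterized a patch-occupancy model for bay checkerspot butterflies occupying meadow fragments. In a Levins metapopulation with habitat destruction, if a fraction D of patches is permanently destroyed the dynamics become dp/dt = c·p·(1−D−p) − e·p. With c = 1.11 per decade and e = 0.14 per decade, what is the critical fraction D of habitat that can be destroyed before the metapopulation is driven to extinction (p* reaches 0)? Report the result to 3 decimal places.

The nontrivial equilibrium is p* = (1−D) − e/c; extinction occurs when this hits zero.
So D_crit = 1 − e/c = 1 − 0.14/1.11 = 1 − 0.1261 = 0.8739.
Note this equals the original equilibrium occupancy — the Levins extinction-debt result.

0.874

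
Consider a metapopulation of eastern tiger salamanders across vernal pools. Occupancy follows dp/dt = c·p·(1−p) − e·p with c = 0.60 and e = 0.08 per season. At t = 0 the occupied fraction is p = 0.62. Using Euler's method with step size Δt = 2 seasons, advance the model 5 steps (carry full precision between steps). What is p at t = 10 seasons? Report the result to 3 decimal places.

0.867

Update rule: p ← p + [c·p·(1−p) − e·p]·Δt with Δt = 2.
t = 2: p = 0.62000 + (+0.18352) = 0.80352
t = 4: p = 0.80352 + (+0.06089) = 0.86441
t = 6: p = 0.86441 + (+0.00234) = 0.86675
t = 8: p = 0.86675 + (-0.00009) = 0.86666
t = 10: p = 0.86666 + (+0.00000) = 0.86667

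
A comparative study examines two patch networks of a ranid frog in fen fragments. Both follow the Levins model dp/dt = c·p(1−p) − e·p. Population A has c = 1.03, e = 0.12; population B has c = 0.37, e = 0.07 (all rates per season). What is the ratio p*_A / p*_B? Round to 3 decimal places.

1.090

A: p*_A = 1 − 0.12/1.03 = 0.8835.
B: p*_B = 1 − 0.07/0.37 = 0.8108.
p*_A / p*_B = 0.8835/0.8108 = 1.0896.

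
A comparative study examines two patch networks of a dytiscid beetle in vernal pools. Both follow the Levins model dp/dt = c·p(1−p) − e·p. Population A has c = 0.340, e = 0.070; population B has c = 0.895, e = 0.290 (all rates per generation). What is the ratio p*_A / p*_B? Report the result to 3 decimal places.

A: p*_A = 1 − 0.070/0.340 = 0.7941.
B: p*_B = 1 − 0.290/0.895 = 0.6760.
p*_A / p*_B = 0.7941/0.6760 = 1.1748.

1.175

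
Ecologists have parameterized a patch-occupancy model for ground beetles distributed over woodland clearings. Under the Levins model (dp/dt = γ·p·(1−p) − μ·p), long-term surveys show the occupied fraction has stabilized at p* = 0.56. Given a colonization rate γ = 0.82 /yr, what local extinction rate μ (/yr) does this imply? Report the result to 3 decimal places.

0.361

At equilibrium γ(1−p*) = μ.
μ = 0.82 × (1 − 0.56) = 0.82 × 0.4400 = 0.3608.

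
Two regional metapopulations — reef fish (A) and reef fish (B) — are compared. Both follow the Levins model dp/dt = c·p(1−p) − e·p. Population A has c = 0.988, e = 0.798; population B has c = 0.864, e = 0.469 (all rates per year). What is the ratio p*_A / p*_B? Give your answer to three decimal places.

A: p*_A = 1 − 0.798/0.988 = 0.1923.
B: p*_B = 1 − 0.469/0.864 = 0.4572.
p*_A / p*_B = 0.1923/0.4572 = 0.4206.

0.421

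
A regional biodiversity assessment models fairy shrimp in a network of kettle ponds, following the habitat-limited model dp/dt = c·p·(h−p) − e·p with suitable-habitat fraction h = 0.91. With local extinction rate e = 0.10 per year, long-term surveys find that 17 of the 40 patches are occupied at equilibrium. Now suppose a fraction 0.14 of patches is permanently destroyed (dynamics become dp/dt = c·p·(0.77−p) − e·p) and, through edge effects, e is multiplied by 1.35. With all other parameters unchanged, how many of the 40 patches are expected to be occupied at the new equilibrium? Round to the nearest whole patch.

Observed p* = 17/40 = 0.42500.
Balance c(h−p*) = e gives c = e/(0.91 − 0.42500) = 0.10/0.48500 = 0.20619.
New p* = 0.77 − e/c = 0.77 − 0.13500/0.20619 = 0.11526.
Expected occupied = 40 × 0.11526 = 4.61 ≈ 5.

5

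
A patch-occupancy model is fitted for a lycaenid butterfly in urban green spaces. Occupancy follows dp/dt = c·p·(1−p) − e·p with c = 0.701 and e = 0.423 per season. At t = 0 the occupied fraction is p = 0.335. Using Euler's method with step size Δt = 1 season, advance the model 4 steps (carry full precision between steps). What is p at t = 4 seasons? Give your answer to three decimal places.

0.377

Update rule: p ← p + [c·p·(1−p) − e·p]·Δt with Δt = 1.
  1  |  dp/dt·Δt = +0.014460  |  p_1 = 0.349460
  2  |  dp/dt·Δt = +0.011542  |  p_2 = 0.361002
  3  |  dp/dt·Δt = +0.009002  |  p_3 = 0.370005
  4  |  dp/dt·Δt = +0.006892  |  p_4 = 0.376897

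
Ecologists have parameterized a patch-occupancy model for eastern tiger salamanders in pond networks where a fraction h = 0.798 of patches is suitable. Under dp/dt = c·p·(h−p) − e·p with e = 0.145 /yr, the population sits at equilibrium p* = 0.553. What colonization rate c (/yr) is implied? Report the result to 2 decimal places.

0.59

At equilibrium c(h−p*) = e, so c = e/(h−p*).
c = 0.145/(0.798 − 0.553) = 0.145/0.2450 = 0.5918.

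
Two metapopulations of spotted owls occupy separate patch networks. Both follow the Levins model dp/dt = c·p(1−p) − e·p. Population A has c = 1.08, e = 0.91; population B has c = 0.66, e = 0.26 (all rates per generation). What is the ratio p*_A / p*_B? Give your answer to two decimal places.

A: p*_A = 1 − 0.91/1.08 = 0.1574.
B: p*_B = 1 − 0.26/0.66 = 0.6061.
p*_A / p*_B = 0.1574/0.6061 = 0.2597.

0.26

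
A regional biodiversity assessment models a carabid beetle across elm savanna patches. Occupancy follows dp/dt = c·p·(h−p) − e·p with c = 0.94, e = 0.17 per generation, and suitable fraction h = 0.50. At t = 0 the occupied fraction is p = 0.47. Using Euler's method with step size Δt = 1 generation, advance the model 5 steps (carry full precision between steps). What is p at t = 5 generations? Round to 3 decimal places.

Update rule: p ← p + [c·p·(h−p) − e·p]·Δt with Δt = 1.
t = 1: p = 0.47000 + (-0.06665) = 0.40335
t = 2: p = 0.40335 + (-0.03193) = 0.37143
t = 3: p = 0.37143 + (-0.01825) = 0.35317
t = 4: p = 0.35317 + (-0.01130) = 0.34188
t = 5: p = 0.34188 + (-0.00730) = 0.33457

0.335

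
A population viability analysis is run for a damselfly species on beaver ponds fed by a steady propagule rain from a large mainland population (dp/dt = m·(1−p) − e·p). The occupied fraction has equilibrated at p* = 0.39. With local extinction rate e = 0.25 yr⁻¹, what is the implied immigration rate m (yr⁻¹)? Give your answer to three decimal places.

At equilibrium m(1−p*) = e·p*, so m = e·p*/(1−p*).
m = 0.25 × 0.39 / 0.6100 = 0.0975/0.6100 = 0.1598.

0.160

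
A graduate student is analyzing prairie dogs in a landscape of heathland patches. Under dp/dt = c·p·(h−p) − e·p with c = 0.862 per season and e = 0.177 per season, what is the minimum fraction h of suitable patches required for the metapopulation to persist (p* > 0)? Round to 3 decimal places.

p* = h − e/c is positive only when h > e/c.
h_min = e/c = 0.177/0.862 = 0.2053.

0.205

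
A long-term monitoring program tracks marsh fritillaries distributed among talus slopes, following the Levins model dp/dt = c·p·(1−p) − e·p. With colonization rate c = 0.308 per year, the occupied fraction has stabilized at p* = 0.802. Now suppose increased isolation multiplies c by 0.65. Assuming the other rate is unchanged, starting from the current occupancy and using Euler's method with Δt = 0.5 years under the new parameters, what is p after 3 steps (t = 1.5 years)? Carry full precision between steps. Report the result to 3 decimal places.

Balance c(1−p*) = e gives e = 0.308×(1 − 0.80200) = 0.06098.
Starting from p₀ = 0.80200; update p ← p + (dp/dt)·Δt with the new parameters.
  1  |  dp/dt·Δt = -0.008559  |  p_1 = 0.793441
  2  |  dp/dt·Δt = -0.007788  |  p_2 = 0.785653
  3  |  dp/dt·Δt = -0.007099  |  p_3 = 0.778554

0.779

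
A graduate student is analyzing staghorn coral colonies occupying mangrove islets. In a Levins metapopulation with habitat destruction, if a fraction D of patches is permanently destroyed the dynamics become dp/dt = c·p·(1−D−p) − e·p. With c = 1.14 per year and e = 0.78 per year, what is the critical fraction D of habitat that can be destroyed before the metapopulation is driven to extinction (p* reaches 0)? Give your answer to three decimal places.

0.316

The nontrivial equilibrium is p* = (1−D) − e/c; extinction occurs when this hits zero.
So D_crit = 1 − e/c = 1 − 0.78/1.14 = 1 − 0.6842 = 0.3158.
Note this equals the original equilibrium occupancy — the Levins extinction-debt result.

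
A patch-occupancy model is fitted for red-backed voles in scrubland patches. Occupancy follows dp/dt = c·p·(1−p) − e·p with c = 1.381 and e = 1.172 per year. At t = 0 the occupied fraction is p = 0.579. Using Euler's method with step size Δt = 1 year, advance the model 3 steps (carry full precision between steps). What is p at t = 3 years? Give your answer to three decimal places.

0.192

Update rule: p ← p + [c·p·(1−p) − e·p]·Δt with Δt = 1.
p: 0.57900 → 0.23704  (Δp = -0.34196)
p: 0.23704 → 0.20899  (Δp = -0.02806)
p: 0.20899 → 0.19235  (Δp = -0.01664)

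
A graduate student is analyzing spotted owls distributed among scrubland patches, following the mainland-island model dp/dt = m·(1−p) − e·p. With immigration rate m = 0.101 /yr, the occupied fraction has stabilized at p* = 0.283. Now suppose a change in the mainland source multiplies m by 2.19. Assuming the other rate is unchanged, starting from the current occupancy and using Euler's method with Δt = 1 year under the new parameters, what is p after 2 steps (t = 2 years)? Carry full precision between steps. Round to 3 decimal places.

Balance m(1−p*) = e·p* gives e = m(1−p*)/p* = 0.101×0.71700/0.28300 = 0.25589.
Starting from p₀ = 0.28300; update p ← p + (dp/dt)·Δt with the new parameters.
p: 0.28300 → 0.36918  (Δp = +0.08618)
p: 0.36918 → 0.41424  (Δp = +0.04506)

0.414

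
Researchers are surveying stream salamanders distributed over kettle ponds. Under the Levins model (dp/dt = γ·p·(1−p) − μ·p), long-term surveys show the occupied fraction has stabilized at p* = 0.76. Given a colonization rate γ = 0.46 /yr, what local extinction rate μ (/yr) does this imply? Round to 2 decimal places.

0.11

At equilibrium γ(1−p*) = μ.
μ = 0.46 × (1 − 0.76) = 0.46 × 0.2400 = 0.1104.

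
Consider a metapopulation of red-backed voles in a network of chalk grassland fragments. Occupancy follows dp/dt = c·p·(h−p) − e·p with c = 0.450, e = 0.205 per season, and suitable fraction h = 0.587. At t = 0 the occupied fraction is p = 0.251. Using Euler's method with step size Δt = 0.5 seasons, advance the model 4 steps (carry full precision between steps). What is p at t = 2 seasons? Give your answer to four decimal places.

0.2271

Update rule: p ← p + [c·p·(h−p) − e·p]·Δt with Δt = 0.5.
t = 0.5: p = 0.25100 + (-0.00675) = 0.24425
t = 1: p = 0.24425 + (-0.00620) = 0.23805
t = 1.5: p = 0.23805 + (-0.00571) = 0.23234
t = 2: p = 0.23234 + (-0.00527) = 0.22706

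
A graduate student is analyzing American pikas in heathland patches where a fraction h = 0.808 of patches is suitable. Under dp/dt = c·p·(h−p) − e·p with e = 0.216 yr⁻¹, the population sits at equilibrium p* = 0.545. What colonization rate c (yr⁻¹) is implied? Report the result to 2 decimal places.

At equilibrium c(h−p*) = e, so c = e/(h−p*).
c = 0.216/(0.808 − 0.545) = 0.216/0.2630 = 0.8213.

0.82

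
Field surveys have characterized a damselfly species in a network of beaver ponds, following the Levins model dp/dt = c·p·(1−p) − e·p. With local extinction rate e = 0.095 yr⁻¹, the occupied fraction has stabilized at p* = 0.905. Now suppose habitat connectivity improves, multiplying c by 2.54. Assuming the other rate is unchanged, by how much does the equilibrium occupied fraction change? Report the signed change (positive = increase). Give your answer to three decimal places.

0.058

Balance c(1−p*) = e gives c = e/(1 − 0.90500) = 0.095/0.09500 = 1.00000.
New p* = 1 − e/c = 1 − 0.09500/2.54000 = 0.96260.
Δp* = 0.96260 − 0.90500 = +0.05760.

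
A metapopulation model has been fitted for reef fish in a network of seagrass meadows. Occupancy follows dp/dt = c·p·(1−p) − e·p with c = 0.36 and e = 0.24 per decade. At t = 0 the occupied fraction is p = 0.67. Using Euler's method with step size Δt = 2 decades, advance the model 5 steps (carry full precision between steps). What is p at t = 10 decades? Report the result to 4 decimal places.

0.3717

Update rule: p ← p + [c·p·(1−p) − e·p]·Δt with Δt = 2.
p: 0.67000 → 0.50759  (Δp = -0.16241)
p: 0.50759 → 0.44391  (Δp = -0.06369)
p: 0.44391 → 0.40857  (Δp = -0.03534)
p: 0.40857 → 0.38643  (Δp = -0.02213)
p: 0.38643 → 0.37166  (Δp = -0.01477)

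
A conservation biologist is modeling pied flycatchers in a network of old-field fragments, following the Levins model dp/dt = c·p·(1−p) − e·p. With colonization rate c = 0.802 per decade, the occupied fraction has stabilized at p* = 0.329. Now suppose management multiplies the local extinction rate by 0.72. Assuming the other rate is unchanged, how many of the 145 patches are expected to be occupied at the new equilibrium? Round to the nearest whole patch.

Balance c(1−p*) = e gives e = 0.802×(1 − 0.32900) = 0.53814.
New p* = 1 − e/c = 1 − 0.38746/0.80200 = 0.51688.
Expected occupied = 145 × 0.51688 = 74.95 ≈ 75.

75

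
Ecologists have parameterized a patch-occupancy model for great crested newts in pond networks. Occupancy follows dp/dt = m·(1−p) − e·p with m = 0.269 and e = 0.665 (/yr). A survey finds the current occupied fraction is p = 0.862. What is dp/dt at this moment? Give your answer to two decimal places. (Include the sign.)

-0.54

Colonization term: m·(1−p) = 0.269×0.1380 = 0.03712.
Extinction term: e·p = 0.57323.
dp/dt = 0.03712 − 0.57323 = -0.53611.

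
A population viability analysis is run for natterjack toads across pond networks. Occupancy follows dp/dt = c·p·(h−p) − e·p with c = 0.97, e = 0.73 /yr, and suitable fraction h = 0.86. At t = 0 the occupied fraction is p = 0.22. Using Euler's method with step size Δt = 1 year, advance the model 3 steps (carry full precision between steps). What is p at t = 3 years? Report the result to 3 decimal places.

0.167

Update rule: p ← p + [c·p·(h−p) − e·p]·Δt with Δt = 1.
t = 1: p = 0.22000 + (-0.02402) = 0.19598
t = 2: p = 0.19598 + (-0.01683) = 0.17914
t = 3: p = 0.17914 + (-0.01246) = 0.16668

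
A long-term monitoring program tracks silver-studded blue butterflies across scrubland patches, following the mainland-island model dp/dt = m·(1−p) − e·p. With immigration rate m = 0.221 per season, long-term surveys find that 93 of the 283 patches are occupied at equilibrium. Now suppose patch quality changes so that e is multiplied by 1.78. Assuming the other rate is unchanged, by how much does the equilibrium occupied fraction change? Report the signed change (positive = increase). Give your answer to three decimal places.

Observed p* = 93/283 = 0.32862.
Balance m(1−p*) = e·p* gives e = m(1−p*)/p* = 0.221×0.67138/0.32862 = 0.45151.
New p* = m/(m+e) = 0.22100/(0.22100+0.80369) = 0.21567.
Δp* = 0.21567 − 0.32862 = -0.11295.

-0.113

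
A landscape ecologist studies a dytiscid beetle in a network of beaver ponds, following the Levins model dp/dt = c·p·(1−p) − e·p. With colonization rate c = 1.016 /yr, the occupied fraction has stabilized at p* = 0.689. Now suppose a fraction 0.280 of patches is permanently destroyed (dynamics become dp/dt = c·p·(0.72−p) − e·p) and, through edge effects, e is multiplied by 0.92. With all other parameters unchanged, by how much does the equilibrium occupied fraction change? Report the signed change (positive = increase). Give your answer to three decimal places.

-0.255

Balance c(1−p*) = e gives e = 1.016×(1 − 0.68900) = 0.31598.
New p* = 0.72 − e/c = 0.72 − 0.29070/1.01600 = 0.43388.
Δp* = 0.43388 − 0.68900 = -0.25512.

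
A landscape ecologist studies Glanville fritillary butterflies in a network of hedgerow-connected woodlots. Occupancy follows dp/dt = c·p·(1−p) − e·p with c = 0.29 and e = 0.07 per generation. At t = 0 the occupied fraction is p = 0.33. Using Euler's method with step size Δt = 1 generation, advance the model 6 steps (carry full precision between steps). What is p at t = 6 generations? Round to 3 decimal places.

0.567

Update rule: p ← p + [c·p·(1−p) − e·p]·Δt with Δt = 1.
  1  |  dp/dt·Δt = +0.041019  |  p_1 = 0.371019
  2  |  dp/dt·Δt = +0.041704  |  p_2 = 0.412723
  3  |  dp/dt·Δt = +0.041400  |  p_3 = 0.454124
  4  |  dp/dt·Δt = +0.040101  |  p_4 = 0.494225
  5  |  dp/dt·Δt = +0.037895  |  p_5 = 0.532119
  6  |  dp/dt·Δt = +0.034952  |  p_6 = 0.567072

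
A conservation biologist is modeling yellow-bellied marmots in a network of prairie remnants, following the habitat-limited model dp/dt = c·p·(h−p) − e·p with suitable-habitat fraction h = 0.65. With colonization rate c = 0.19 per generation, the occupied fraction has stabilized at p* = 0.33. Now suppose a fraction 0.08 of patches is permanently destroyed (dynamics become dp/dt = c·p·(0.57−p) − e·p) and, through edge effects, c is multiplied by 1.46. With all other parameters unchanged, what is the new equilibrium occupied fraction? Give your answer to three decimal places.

Balance c(h−p*) = e gives e = 0.19×(0.65 − 0.33000) = 0.06080.
New p* = 0.57 − e/c = 0.57 − 0.06080/0.27740 = 0.35082.

0.351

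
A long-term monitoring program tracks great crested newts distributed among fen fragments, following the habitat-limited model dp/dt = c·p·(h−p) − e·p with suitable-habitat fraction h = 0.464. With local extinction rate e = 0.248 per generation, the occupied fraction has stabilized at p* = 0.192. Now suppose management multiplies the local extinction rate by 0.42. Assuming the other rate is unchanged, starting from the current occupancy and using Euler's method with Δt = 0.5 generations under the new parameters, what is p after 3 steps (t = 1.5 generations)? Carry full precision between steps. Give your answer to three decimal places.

Balance c(h−p*) = e gives c = e/(0.464 − 0.19200) = 0.248/0.27200 = 0.91176.
Starting from p₀ = 0.19200; update p ← p + (dp/dt)·Δt with the new parameters.
  1  |  dp/dt·Δt = +0.013809  |  p_1 = 0.205809
  2  |  dp/dt·Δt = +0.013506  |  p_2 = 0.219315
  3  |  dp/dt·Δt = +0.013042  |  p_3 = 0.232357

0.232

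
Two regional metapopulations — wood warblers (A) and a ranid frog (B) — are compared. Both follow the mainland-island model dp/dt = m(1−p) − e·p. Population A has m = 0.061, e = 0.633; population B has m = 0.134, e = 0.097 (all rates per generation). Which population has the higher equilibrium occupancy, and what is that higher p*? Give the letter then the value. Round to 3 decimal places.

A: p*_A = m/(m+e) = 0.061/0.6940 = 0.0879.
B: p*_B = 0.134/0.2310 = 0.5801.
B is higher at 0.5801.

B, 0.580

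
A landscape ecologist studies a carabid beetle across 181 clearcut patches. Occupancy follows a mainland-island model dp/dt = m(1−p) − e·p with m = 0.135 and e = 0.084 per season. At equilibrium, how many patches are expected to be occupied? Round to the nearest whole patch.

p* = m/(m+e) = 0.135/0.2190 = 0.6164.
Expected occupied patches = N × p* = 181 × 0.6164 = 111.58 ≈ 112.

112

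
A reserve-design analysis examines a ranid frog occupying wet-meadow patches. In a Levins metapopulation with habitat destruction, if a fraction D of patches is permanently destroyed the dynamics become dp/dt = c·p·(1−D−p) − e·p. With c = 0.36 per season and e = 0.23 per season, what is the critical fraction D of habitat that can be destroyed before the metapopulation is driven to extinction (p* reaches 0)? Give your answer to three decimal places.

The nontrivial equilibrium is p* = (1−D) − e/c; extinction occurs when this hits zero.
So D_crit = 1 − e/c = 1 − 0.23/0.36 = 1 − 0.6389 = 0.3611.
Note this equals the original equilibrium occupancy — the Levins extinction-debt result.

0.361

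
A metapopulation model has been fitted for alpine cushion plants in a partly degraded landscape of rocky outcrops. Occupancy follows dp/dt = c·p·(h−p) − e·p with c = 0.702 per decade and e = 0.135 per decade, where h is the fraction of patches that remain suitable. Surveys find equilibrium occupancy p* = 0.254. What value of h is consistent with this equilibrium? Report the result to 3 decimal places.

At equilibrium c(h−p*) = e, so h = p* + e/c.
h = 0.254 + 0.135/0.702 = 0.254 + 0.1923 = 0.4463.

0.446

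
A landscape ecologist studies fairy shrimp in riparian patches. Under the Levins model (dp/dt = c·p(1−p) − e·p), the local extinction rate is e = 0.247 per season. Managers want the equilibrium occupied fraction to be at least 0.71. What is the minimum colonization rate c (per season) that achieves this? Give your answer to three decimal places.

0.852

p* = 1 − e/c ≥ 0.71 requires e/c ≤ 0.2900, i.e. c ≥ e/0.2900.
c_min = 0.247/0.2900 = 0.8517.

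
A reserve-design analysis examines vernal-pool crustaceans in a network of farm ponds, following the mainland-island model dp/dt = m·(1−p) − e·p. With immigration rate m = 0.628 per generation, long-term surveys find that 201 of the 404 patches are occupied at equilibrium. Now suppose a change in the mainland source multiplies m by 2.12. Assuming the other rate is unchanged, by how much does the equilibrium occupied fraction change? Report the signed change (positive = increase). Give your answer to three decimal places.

Observed p* = 201/404 = 0.49752.
Balance m(1−p*) = e·p* gives e = m(1−p*)/p* = 0.628×0.50248/0.49752 = 0.63426.
New p* = m/(m+e) = 1.33136/(1.33136+0.63426) = 0.67732.
Δp* = 0.67732 − 0.49752 = +0.17980.

0.180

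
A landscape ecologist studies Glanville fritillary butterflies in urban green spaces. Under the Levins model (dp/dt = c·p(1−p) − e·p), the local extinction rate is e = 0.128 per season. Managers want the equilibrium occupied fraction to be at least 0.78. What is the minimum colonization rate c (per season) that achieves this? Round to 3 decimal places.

0.582

p* = 1 − e/c ≥ 0.78 requires e/c ≤ 0.2200, i.e. c ≥ e/0.2200.
c_min = 0.128/0.2200 = 0.5818.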